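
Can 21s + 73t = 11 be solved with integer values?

Step 1: Compute gcd(21, 73).
gcd(21, 73) = 1

Step 2: Check divisibility.
Does 1 divide 11? 11 = 1 x 11, so yes.

By the theorem on linear Diophantine equations, 21s + 73t = 11 has integer solutions if and only if gcd(21, 73) divides 11. Since 1 | 11, solutions exist.

Yes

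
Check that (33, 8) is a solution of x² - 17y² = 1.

Compute x² = 33² = 1089
Compute 17y² = 17·8² = 17·64 = 1088
x² - 17y² = 1089 - 1088 = 1
Since this equals 1, (33, 8) is a solution.

Yes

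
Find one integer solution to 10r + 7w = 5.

Step 1: Check solvability.
gcd(10, 7) = 1
Since 1 divides 5, solutions exist.

Step 2: Apply extended Euclidean algorithm to find gcd.
We find integers such that 10*x0 + 7*y0 = 1

Step 3: Scale the particular solution.
Multiply by 5/1 = 5:
r = -10, w = 15

Step 4: Verify.
10*(-10) + 7*(15) = 5 = 5 ✓

r = -10, w = 15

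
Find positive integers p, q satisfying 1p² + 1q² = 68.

Try small values of p and check whether (68 - 1p²)/1 is a perfect square.
p = 8: 1·8² = 64, so 1q² = 68 - 64 = 4, giving q² = 4, q = 2.
Check: 1·8² + 1·2² = 64 + 4 = 68 ✓

p = 8, q = 2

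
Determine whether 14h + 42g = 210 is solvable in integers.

Step 1: Compute gcd(14, 42).
gcd(14, 42) = 14

Step 2: Check divisibility.
Does 14 divide 210? 210 = 14 x 15, so yes.

By the theorem on linear Diophantine equations, 14h + 42g = 210 has integer solutions if and only if gcd(14, 42) divides 210. Since 14 | 210, solutions exist.

Yes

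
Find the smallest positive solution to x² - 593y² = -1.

We need x² = 593y² - 1. Try successive y:
y = 1: x² = 593·1² - 1 = 592, not a perfect square
y = 2: x² = 593·2² - 1 = 2371, not a perfect square
y = 3: x² = 593·3² - 1 = 5336, not a perfect square
...
y = 24665: x² = 593·24665² - 1 = 360758799424 = 600632² ✓
Check: 600632² - 593·24665² = 360758799424 - 360758799425 = -1 ✓

x = 600632, y = 24665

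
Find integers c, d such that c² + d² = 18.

We need to find integers c, d > 0 such that c² + d² = 18.
Trying c = 3: d² = 18 - 3² = 18 - 9 = 9
d = 3
Check: 3² + 3² = 9 + 9 = 18 ✓

18 = 3² + 3²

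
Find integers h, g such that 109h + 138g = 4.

Step 1: Check solvability.
gcd(109, 138) = 1
Since 1 divides 4, solutions exist.

Step 2: Apply extended Euclidean algorithm to find gcd.
We find integers such that 109*x0 + 138*y0 = 1

Step 3: Scale the particular solution.
Multiply by 4/1 = 4:
h = 76, g = -60

Step 4: Verify.
109*(76) + 138*(-60) = 4 = 4 ✓

h = 76, g = -60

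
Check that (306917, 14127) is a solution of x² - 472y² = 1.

Compute x² = 306917² = 94198044889
Compute 472y² = 472·14127² = 472·199572129 = 94198044888
x² - 472y² = 94198044889 - 94198044888 = 1
Since this equals 1, (306917, 14127) is a solution.

Yes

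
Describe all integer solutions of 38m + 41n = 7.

Step 1: Compute gcd(38, 41) = 1.
Since 1 divides 7, solutions exist.

Step 2: Find a particular solution using extended Euclidean algorithm.
We get m₀ = -98, n₀ = 91.
Check: 38*-98 + 41*91 = 7 = 7 ✓

Step 3: Write the general solution.
m = -98 + (41/1)t = -98 + 41t
n = 91 - (38/1)t = 91 - 38t
for any integer t.

m = -98 + 41t, n = 91 - 38t for integer t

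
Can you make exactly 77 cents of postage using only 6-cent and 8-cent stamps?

We need non-negative x, y with 6x + 8y = 77.
gcd(6, 8) = 2, and 2 does not divide 77.
No integer solutions exist, so certainly no non-negative ones.

No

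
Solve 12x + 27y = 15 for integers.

Step 1: Check solvability.
gcd(12, 27) = 3
Since 3 divides 15, solutions exist.

Step 2: Apply extended Euclidean algorithm to find gcd.
We find integers such that 12*x0 + 27*y0 = 3

Step 3: Scale the particular solution.
Multiply by 15/3 = 5:
x = -10, y = 5

Step 4: Verify.
12*(-10) + 27*(5) = 15 = 15 ✓

x = -10, y = 5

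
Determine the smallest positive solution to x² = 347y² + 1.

We seek the smallest positive integers (x, y) with x² - 347y² = 1, i.e., x² = 347y² + 1.
Try successive y values:
y = 1: x² = 347·1² + 1 = 348, not a perfect square
y = 2: x² = 347·2² + 1 = 1389, not a perfect square
y = 3: x² = 347·3² + 1 = 3124, not a perfect square
... continuing the search (or via continued fractions) ...
y = 34443: x² = 347·34443² + 1 = 411653126404, x = 641602 ✓

Verify: 641602² - 347·34443² = 411653126404 - 411653126403 = 1 ✓

x = 641602, y = 34443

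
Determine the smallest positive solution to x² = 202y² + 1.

We seek the smallest positive integers (x, y) with x² - 202y² = 1, i.e., x² = 202y² + 1.
Try successive y values:
y = 1: x² = 202·1² + 1 = 203, not a perfect square
y = 2: x² = 202·2² + 1 = 809, not a perfect square
y = 3: x² = 202·3² + 1 = 1819, not a perfect square
... continuing the search (or via continued fractions) ...
y = 1388322: x² = 202·1388322² + 1 = 389342471088169, x = 19731763 ✓

Verify: 19731763² - 202·1388322² = 389342471088169 - 389342471088168 = 1 ✓

x = 19731763, y = 1388322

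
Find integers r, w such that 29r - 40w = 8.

Step 1: Check solvability.
gcd(29, 40) = 1
Since 1 divides 8, solutions exist.

Step 2: Apply extended Euclidean algorithm to find gcd.
We find integers such that 29*x0 + 40*y0 = 1

Step 3: Scale the particular solution.
Multiply by 8/1 = 8:
r = -88, w = -64

Step 4: Verify.
29*(-88) - 40*(-64) = 8 = 8 ✓

r = -88, w = -64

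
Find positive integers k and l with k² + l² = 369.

We need to find integers k, l > 0 such that k² + l² = 369.
Trying k = 12: l² = 369 - 12² = 369 - 144 = 225
l = 15
Check: 12² + 15² = 144 + 225 = 369 ✓

369 = 12² + 15²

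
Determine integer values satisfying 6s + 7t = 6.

Step 1: Check solvability.
gcd(6, 7) = 1
Since 1 divides 6, solutions exist.

Step 2: Apply extended Euclidean algorithm to find gcd.
We find integers such that 6*x0 + 7*y0 = 1

Step 3: Scale the particular solution.
Multiply by 6/1 = 6:
s = -6, t = 6

Step 4: Verify.
6*(-6) + 7*(6) = 6 = 6 ✓

s = -6, t = 6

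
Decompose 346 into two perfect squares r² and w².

We need to find integers r, w > 0 such that r² + w² = 346.
Trying r = 11: w² = 346 - 11² = 346 - 121 = 225
w = 15
Check: 11² + 15² = 121 + 225 = 346 ✓

346 = 11² + 15²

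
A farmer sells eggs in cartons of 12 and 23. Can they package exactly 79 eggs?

We need non-negative a, b with 12a + 23b = 79.
gcd(12, 23) = 1 divides 79, but no a in [0, 6] gives non-negative b.

No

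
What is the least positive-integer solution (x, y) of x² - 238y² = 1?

We seek the smallest positive integers (x, y) with x² - 238y² = 1, i.e., x² = 238y² + 1.
Try successive y values:
y = 1: x² = 238·1² + 1 = 239, not a perfect square
y = 2: x² = 238·2² + 1 = 953, not a perfect square
y = 3: x² = 238·3² + 1 = 2143, not a perfect square
... continuing the search (or via continued fractions) ...
y = 756: x² = 238·756² + 1 = 136025569, x = 11663 ✓

Verify: 11663² - 238·756² = 136025569 - 136025568 = 1 ✓

x = 11663, y = 756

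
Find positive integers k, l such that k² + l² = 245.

Search for k with 245 - k² a perfect square.
k = 7: 245 - 7² = 245 - 49 = 196 = 14² ✓
So k = 7, l = 14.

k = 7, l = 14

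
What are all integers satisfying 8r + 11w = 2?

Step 1: Compute gcd(8, 11) = 1.
Since 1 divides 2, solutions exist.

Step 2: Find a particular solution using extended Euclidean algorithm.
We get r₀ = -8, w₀ = 6.
Check: 8*-8 + 11*6 = 2 = 2 ✓

Step 3: Write the general solution.
r = -8 + (11/1)t = -8 + 11t
w = 6 - (8/1)t = 6 - 8t
for any integer t.

r = -8 + 11t, w = 6 - 8t for integer t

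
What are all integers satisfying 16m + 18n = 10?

Step 1: Compute gcd(16, 18) = 2.
Since 2 divides 10, solutions exist.

Step 2: Find a particular solution using extended Euclidean algorithm.
We get m₀ = -5, n₀ = 5.
Check: 16*-5 + 18*5 = 10 = 10 ✓

Step 3: Write the general solution.
m = -5 + (18/2)t = -5 + 9t
n = 5 - (16/2)t = 5 - 8t
for any integer t.

m = -5 + 9t, n = 5 - 8t for integer t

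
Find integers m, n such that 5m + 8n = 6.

Step 1: Check solvability.
gcd(5, 8) = 1
Since 1 divides 6, solutions exist.

Step 2: Apply extended Euclidean algorithm to find gcd.
We find integers such that 5*x0 + 8*y0 = 1

Step 3: Scale the particular solution.
Multiply by 6/1 = 6:
m = -18, n = 12

Step 4: Verify.
5*(-18) + 8*(12) = 6 = 6 ✓

m = -18, n = 12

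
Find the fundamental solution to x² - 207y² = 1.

We seek the smallest positive integers (x, y) with x² - 207y² = 1, i.e., x² = 207y² + 1.
Try successive y values:
y = 1: x² = 207·1² + 1 = 208, not a perfect square
y = 2: x² = 207·2² + 1 = 829, not a perfect square
y = 3: x² = 207·3² + 1 = 1864, not a perfect square
... continuing the search (or via continued fractions) ...
y = 80: x² = 207·80² + 1 = 1324801, x = 1151 ✓

Verify: 1151² - 207·80² = 1324801 - 1324800 = 1 ✓

x = 1151, y = 80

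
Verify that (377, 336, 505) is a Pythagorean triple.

Compute a² + b²:
377² + 336² = 142129 + 112896 = 255025
Compute c²:
505² = 255025
Since 255025 = 255025, it is a Pythagorean triple.

Yes, it is a Pythagorean triple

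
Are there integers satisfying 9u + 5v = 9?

Step 1: Compute gcd(9, 5).
gcd(9, 5) = 1

Step 2: Check divisibility.
Does 1 divide 9? 9 = 1 x 9, so yes.

By the theorem on linear Diophantine equations, 9u + 5v = 9 has integer solutions if and only if gcd(9, 5) divides 9. Since 1 | 9, solutions exist.

Yes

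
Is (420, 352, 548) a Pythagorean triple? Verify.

Compute a² + b² = 420² + 352² = 176400 + 123904 = 300304
Compute c² = 548² = 300304
Since 300304 = 300304, confirmed.

Yes, it is a Pythagorean triple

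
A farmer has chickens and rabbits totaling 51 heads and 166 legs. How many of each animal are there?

Let c = chickens, r = rabbits.
Heads: c + r = 51
Legs: 2c + 4r = 166
From the first equation, c = 51 - r. Substitute:
2(51 - r) + 4r = 166
102 + 2r = 166
r = (166 - 102)/2 = 32
c = 51 - 32 = 19

Chickens: 19, Rabbits: 32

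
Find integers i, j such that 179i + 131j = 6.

Step 1: Check solvability.
gcd(179, 131) = 1
Since 1 divides 6, solutions exist.

Step 2: Apply extended Euclidean algorithm to find gcd.
We find integers such that 179*x0 + 131*y0 = 1

Step 3: Scale the particular solution.
Multiply by 6/1 = 6:
i = -180, j = 246

Step 4: Verify.
179*(-180) + 131*(246) = 6 = 6 ✓

i = -180, j = 246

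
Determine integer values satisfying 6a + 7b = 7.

Step 1: Check solvability.
gcd(6, 7) = 1
Since 1 divides 7, solutions exist.

Step 2: Apply extended Euclidean algorithm to find gcd.
We find integers such that 6*x0 + 7*y0 = 1

Step 3: Scale the particular solution.
Multiply by 7/1 = 7:
a = -7, b = 7

Step 4: Verify.
6*(-7) + 7*(7) = 7 = 7 ✓

a = -7, b = 7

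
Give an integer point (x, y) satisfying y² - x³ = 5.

Try small integer x values and check whether x³ + 5 is a perfect square.
x = -1: x³ + 5 = -1³ + 5 = -1 + 5 = 4
Is 4 a perfect square? 2² = 4 ✓
So (x, y) = (-1, 2) is a solution.

x = -1, y = 2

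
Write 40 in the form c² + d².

We need to find integers c, d > 0 such that c² + d² = 40.
Trying c = 2: d² = 40 - 2² = 40 - 4 = 36
d = 6
Check: 2² + 6² = 4 + 36 = 40 ✓

40 = 2² + 6²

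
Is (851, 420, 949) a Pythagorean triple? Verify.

Compute a² + b² = 851² + 420² = 724201 + 176400 = 900601
Compute c² = 949² = 900601
Since 900601 = 900601, confirmed.

Yes, it is a Pythagorean triple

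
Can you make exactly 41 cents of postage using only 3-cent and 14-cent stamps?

We need non-negative x, y with 3x + 14y = 41.
gcd(3, 14) = 1 divides 41, so integer solutions exist.
Search for a non-negative one: x = 9 gives 14y = 41 - 27 = 14, so y = 1.
Check: 3·9 + 14·1 = 41 ✓

Yes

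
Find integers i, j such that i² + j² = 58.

We need to find integers i, j > 0 such that i² + j² = 58.
Trying i = 3: j² = 58 - 3² = 58 - 9 = 49
j = 7
Check: 3² + 7² = 9 + 49 = 58 ✓

58 = 3² + 7²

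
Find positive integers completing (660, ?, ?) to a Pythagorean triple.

We need the other leg and hypotenuse such that 660² + x² = c².
Take x = 779, c = 1021: 660² + 779² = 435600 + 606841 = 1042441 = 1021² ✓
Triple: (779, 660, 1021)

(779, 660, 1021)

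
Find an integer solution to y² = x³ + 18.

Try small integer x values and check whether x³ + 18 is a perfect square.
x = 7: x³ + 18 = 7³ + 18 = 343 + 18 = 361
Is 361 a perfect square? 19² = 361 ✓
So (x, y) = (7, 19) is a solution.

x = 7, y = 19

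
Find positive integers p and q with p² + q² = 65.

We need to find integers p, q > 0 such that p² + q² = 65.
Trying p = 1: q² = 65 - 1² = 65 - 1 = 64
q = 8
Check: 1² + 8² = 1 + 64 = 65 ✓

65 = 1² + 8²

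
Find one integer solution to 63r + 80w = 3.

Step 1: Check solvability.
gcd(63, 80) = 1
Since 1 divides 3, solutions exist.

Step 2: Apply extended Euclidean algorithm to find gcd.
We find integers such that 63*x0 + 80*y0 = 1

Step 3: Scale the particular solution.
Multiply by 3/1 = 3:
r = -99, w = 78

Step 4: Verify.
63*(-99) + 80*(78) = 3 = 3 ✓

r = -99, w = 78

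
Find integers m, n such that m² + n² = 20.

We need to find integers m, n > 0 such that m² + n² = 20.
Trying m = 2: n² = 20 - 2² = 20 - 4 = 16
n = 4
Check: 2² + 4² = 4 + 16 = 20 ✓

20 = 2² + 4²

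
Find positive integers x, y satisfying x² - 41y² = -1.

We need x² = 41y² - 1. Try successive y:
y = 1: x² = 41·1² - 1 = 40, not a perfect square
y = 2: x² = 41·2² - 1 = 163, not a perfect square
y = 3: x² = 41·3² - 1 = 368, not a perfect square
...
y = 5: x² = 41·5² - 1 = 1024 = 32² ✓
Check: 32² - 41·5² = 1024 - 1025 = -1 ✓

x = 32, y = 5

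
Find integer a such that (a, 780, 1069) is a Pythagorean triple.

a² = c² - b² = 1069² - 780² = 1142761 - 608400 = 534361
a = sqrt(534361) = 731

731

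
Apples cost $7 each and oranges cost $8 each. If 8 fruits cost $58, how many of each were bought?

Let a = apples, o = oranges.
a + o = 8
7a + 8o = 58
Substitute o = 8 - a:
7a + 8(8 - a) = 58
(7 - 8)a = 58 - 64
-1a = -6
a = 6, o = 8 - 6 = 2

Apples: 6, Oranges: 2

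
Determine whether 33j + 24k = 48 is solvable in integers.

Step 1: Compute gcd(33, 24).
gcd(33, 24) = 3

Step 2: Check divisibility.
Does 3 divide 48? 48 = 3 x 16, so yes.

By the theorem on linear Diophantine equations, 33j + 24k = 48 has integer solutions if and only if gcd(33, 24) divides 48. Since 3 | 48, solutions exist.

Yes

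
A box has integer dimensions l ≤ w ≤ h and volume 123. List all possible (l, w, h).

Iterate l from 1 to ⌊123^(1/3)⌋. For each l dividing 123, iterate w ≥ l with w dividing 123/l, and set h = 123/(l·w).
Triples found (2): (1×1×123), (1×3×41)

(1×1×123), (1×3×41)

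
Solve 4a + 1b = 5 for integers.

Step 1: Check solvability.
gcd(4, 1) = 1
Since 1 divides 5, solutions exist.

Step 2: Apply extended Euclidean algorithm to find gcd.
We find integers such that 4*x0 + 1*y0 = 1

Step 3: Scale the particular solution.
Multiply by 5/1 = 5:
a = 0, b = 5

Step 4: Verify.
4*(0) + 1*(5) = 5 = 5 ✓

a = 0, b = 5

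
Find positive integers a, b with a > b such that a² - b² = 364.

Factor: a² - b² = (a+b)(a-b) = 364.
We need two factors of 364 with the same parity.
Use a+b = 182 and a-b = 2 (product 182·2 = 364).
Adding: 2a = 184, so a = 92.
Subtracting: 2b = 180, so b = 90.
Check: 92² - 90² = 8464 - 8100 = 364 ✓

a = 92, b = 90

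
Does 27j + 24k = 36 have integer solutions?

Step 1: Compute gcd(27, 24).
gcd(27, 24) = 3

Step 2: Check divisibility.
Does 3 divide 36? 36 = 3 x 12, so yes.

By the theorem on linear Diophantine equations, 27j + 24k = 36 has integer solutions if and only if gcd(27, 24) divides 36. Since 3 | 36, solutions exist.

Yes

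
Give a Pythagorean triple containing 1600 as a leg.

We need the other leg and hypotenuse such that 1600² + x² = c².
Take x = 399, c = 1649: 1600² + 399² = 2560000 + 159201 = 2719201 = 1649² ✓
Triple: (399, 1600, 1649)

(399, 1600, 1649)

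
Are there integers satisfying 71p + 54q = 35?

Step 1: Compute gcd(71, 54).
gcd(71, 54) = 1

Step 2: Check divisibility.
Does 1 divide 35? 35 = 1 x 35, so yes.

By the theorem on linear Diophantine equations, 71p + 54q = 35 has integer solutions if and only if gcd(71, 54) divides 35. Since 1 | 35, solutions exist.

Yes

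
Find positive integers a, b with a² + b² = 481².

We need a² + b² = 481² = 231361.
Trying: 319² + 360² = 101761 + 129600 = 231361 ✓

(319, 360, 481)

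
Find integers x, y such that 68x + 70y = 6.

Step 1: Check solvability.
gcd(68, 70) = 2
Since 2 divides 6, solutions exist.

Step 2: Apply extended Euclidean algorithm to find gcd.
We find integers such that 68*x0 + 70*y0 = 2

Step 3: Scale the particular solution.
Multiply by 6/2 = 3:
x = -3, y = 3

Step 4: Verify.
68*(-3) + 70*(3) = 6 = 6 ✓

x = -3, y = 3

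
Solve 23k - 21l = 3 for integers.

Step 1: Check solvability.
gcd(23, 21) = 1
Since 1 divides 3, solutions exist.

Step 2: Apply extended Euclidean algorithm to find gcd.
We find integers such that 23*x0 + 21*y0 = 1

Step 3: Scale the particular solution.
Multiply by 3/1 = 3:
k = -30, l = -33

Step 4: Verify.
23*(-30) - 21*(-33) = 3 = 3 ✓

k = -30, l = -33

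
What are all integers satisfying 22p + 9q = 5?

Step 1: Compute gcd(22, 9) = 1.
Since 1 divides 5, solutions exist.

Step 2: Find a particular solution using extended Euclidean algorithm.
We get p₀ = -10, q₀ = 25.
Check: 22*-10 + 9*25 = 5 = 5 ✓

Step 3: Write the general solution.
p = -10 + (9/1)t = -10 + 9t
q = 25 - (22/1)t = 25 - 22t
for any integer t.

p = -10 + 9t, q = 25 - 22t for integer t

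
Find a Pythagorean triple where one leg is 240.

We need the other leg and hypotenuse such that 240² + x² = c².
Take x = 161, c = 289: 240² + 161² = 57600 + 25921 = 83521 = 289² ✓
Triple: (161, 240, 289)

(161, 240, 289)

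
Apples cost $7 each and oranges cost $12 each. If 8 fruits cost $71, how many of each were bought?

Let a = apples, o = oranges.
a + o = 8
7a + 12o = 71
Substitute o = 8 - a:
7a + 12(8 - a) = 71
(7 - 12)a = 71 - 96
-5a = -25
a = 5, o = 8 - 5 = 3

Apples: 5, Oranges: 3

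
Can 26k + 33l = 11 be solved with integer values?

Step 1: Compute gcd(26, 33).
gcd(26, 33) = 1

Step 2: Check divisibility.
Does 1 divide 11? 11 = 1 x 11, so yes.

By the theorem on linear Diophantine equations, 26k + 33l = 11 has integer solutions if and only if gcd(26, 33) divides 11. Since 1 | 11, solutions exist.

Yes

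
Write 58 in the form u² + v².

We need to find integers u, v > 0 such that u² + v² = 58.
Trying u = 3: v² = 58 - 3² = 58 - 9 = 49
v = 7
Check: 3² + 7² = 9 + 49 = 58 ✓

58 = 3² + 7²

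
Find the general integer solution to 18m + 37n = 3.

Step 1: Compute gcd(18, 37) = 1.
Since 1 divides 3, solutions exist.

Step 2: Find a particular solution using extended Euclidean algorithm.
We get m₀ = -6, n₀ = 3.
Check: 18*-6 + 37*3 = 3 = 3 ✓

Step 3: Write the general solution.
m = -6 + (37/1)t = -6 + 37t
n = 3 - (18/1)t = 3 - 18t
for any integer t.

m = -6 + 37t, n = 3 - 18t for integer t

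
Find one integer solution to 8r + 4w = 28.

Step 1: Check solvability.
gcd(8, 4) = 4
Since 4 divides 28, solutions exist.

Step 2: Apply extended Euclidean algorithm to find gcd.
We find integers such that 8*x0 + 4*y0 = 4

Step 3: Scale the particular solution.
Multiply by 28/4 = 7:
r = 0, w = 7

Step 4: Verify.
8*(0) + 4*(7) = 28 = 28 ✓

r = 0, w = 7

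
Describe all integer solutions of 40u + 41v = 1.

Step 1: Compute gcd(40, 41) = 1.
Since 1 divides 1, solutions exist.

Step 2: Find a particular solution using extended Euclidean algorithm.
We get u₀ = -1, v₀ = 1.
Check: 40*-1 + 41*1 = 1 = 1 ✓

Step 3: Write the general solution.
u = -1 + (41/1)t = -1 + 41t
v = 1 - (40/1)t = 1 - 40t
for any integer t.

u = -1 + 41t, v = 1 - 40t for integer t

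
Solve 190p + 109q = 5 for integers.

Step 1: Check solvability.
gcd(190, 109) = 1
Since 1 divides 5, solutions exist.

Step 2: Apply extended Euclidean algorithm to find gcd.
We find integers such that 190*x0 + 109*y0 = 1

Step 3: Scale the particular solution.
Multiply by 5/1 = 5:
p = 175, q = -305

Step 4: Verify.
190*(175) + 109*(-305) = 5 = 5 ✓

p = 175, q = -305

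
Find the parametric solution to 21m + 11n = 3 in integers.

Step 1: Compute gcd(21, 11) = 1.
Since 1 divides 3, solutions exist.

Step 2: Find a particular solution using extended Euclidean algorithm.
We get m₀ = -3, n₀ = 6.
Check: 21*-3 + 11*6 = 3 = 3 ✓

Step 3: Write the general solution.
m = -3 + (11/1)t = -3 + 11t
n = 6 - (21/1)t = 6 - 21t
for any integer t.

m = -3 + 11t, n = 6 - 21t for integer t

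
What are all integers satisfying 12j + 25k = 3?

Step 1: Compute gcd(12, 25) = 1.
Since 1 divides 3, solutions exist.

Step 2: Find a particular solution using extended Euclidean algorithm.
We get j₀ = -6, k₀ = 3.
Check: 12*-6 + 25*3 = 3 = 3 ✓

Step 3: Write the general solution.
j = -6 + (25/1)t = -6 + 25t
k = 3 - (12/1)t = 3 - 12t
for any integer t.

j = -6 + 25t, k = 3 - 12t for integer t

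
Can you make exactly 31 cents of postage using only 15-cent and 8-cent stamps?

We need non-negative x, y with 15x + 8y = 31.
gcd(15, 8) = 1 divides 31, so integer solutions exist.
Search for a non-negative one: x = 1 gives 8y = 31 - 15 = 16, so y = 2.
Check: 15·1 + 8·2 = 31 ✓

Yes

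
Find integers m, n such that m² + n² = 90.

We need to find integers m, n > 0 such that m² + n² = 90.
Trying m = 3: n² = 90 - 3² = 90 - 9 = 81
n = 9
Check: 3² + 9² = 9 + 81 = 90 ✓

90 = 3² + 9²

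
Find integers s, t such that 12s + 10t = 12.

Step 1: Check solvability.
gcd(12, 10) = 2
Since 2 divides 12, solutions exist.

Step 2: Apply extended Euclidean algorithm to find gcd.
We find integers such that 12*x0 + 10*y0 = 2

Step 3: Scale the particular solution.
Multiply by 12/2 = 6:
s = 6, t = -6

Step 4: Verify.
12*(6) + 10*(-6) = 12 = 12 ✓

s = 6, t = -6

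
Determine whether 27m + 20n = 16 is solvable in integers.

Step 1: Compute gcd(27, 20).
gcd(27, 20) = 1

Step 2: Check divisibility.
Does 1 divide 16? 16 = 1 x 16, so yes.

By the theorem on linear Diophantine equations, 27m + 20n = 16 has integer solutions if and only if gcd(27, 20) divides 16. Since 1 | 16, solutions exist.

Yes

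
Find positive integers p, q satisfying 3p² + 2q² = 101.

Try small values of p and check whether (101 - 3p²)/2 is a perfect square.
p = 1: 3·1² = 3, so 2q² = 101 - 3 = 98, giving q² = 49, q = 7.
Check: 3·1² + 2·7² = 3 + 98 = 101 ✓

p = 1, q = 7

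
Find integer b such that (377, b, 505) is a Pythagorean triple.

b² = c² - a² = 505² - 377² = 255025 - 142129 = 112896
b = sqrt(112896) = 336

336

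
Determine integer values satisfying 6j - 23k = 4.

Step 1: Check solvability.
gcd(6, 23) = 1
Since 1 divides 4, solutions exist.

Step 2: Apply extended Euclidean algorithm to find gcd.
We find integers such that 6*x0 + 23*y0 = 1

Step 3: Scale the particular solution.
Multiply by 4/1 = 4:
j = 16, k = 4

Step 4: Verify.
6*(16) - 23*(4) = 4 = 4 ✓

j = 16, k = 4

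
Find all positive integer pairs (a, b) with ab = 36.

The positive divisors of 36 are: 1, 2, 3, 4, 6, 9, 12, 18, 36.
Each divisor d gives the pair (d, 36/d):
(1, 36), (2, 18), (3, 12), (4, 9), (6, 6), (9, 4), (12, 3), (18, 2), (36, 1)

(1, 36), (2, 18), (3, 12), (4, 9), (6, 6), (9, 4), (12, 3), (18, 2), (36, 1)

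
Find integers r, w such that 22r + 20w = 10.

Step 1: Check solvability.
gcd(22, 20) = 2
Since 2 divides 10, solutions exist.

Step 2: Apply extended Euclidean algorithm to find gcd.
We find integers such that 22*x0 + 20*y0 = 2

Step 3: Scale the particular solution.
Multiply by 10/2 = 5:
r = 5, w = -5

Step 4: Verify.
22*(5) + 20*(-5) = 10 = 10 ✓

r = 5, w = -5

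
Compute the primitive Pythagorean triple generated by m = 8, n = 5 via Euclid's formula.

a = m² - n² = 8² - 5² = 64 - 25 = 39
b = 2mn = 2·8·5 = 80
c = m² + n² = 64 + 25 = 89
Verify: 39² + 80² = 1521 + 6400 = 7921 = 89² ✓

(39, 80, 89)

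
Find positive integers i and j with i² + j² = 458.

We need to find integers i, j > 0 such that i² + j² = 458.
Trying i = 13: j² = 458 - 13² = 458 - 169 = 289
j = 17
Check: 13² + 17² = 169 + 289 = 458 ✓

458 = 13² + 17²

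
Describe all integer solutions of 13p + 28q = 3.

Step 1: Compute gcd(13, 28) = 1.
Since 1 divides 3, solutions exist.

Step 2: Find a particular solution using extended Euclidean algorithm.
We get p₀ = 39, q₀ = -18.
Check: 13*39 + 28*-18 = 3 = 3 ✓

Step 3: Write the general solution.
p = 39 + (28/1)t = 39 + 28t
q = -18 - (13/1)t = -18 - 13t
for any integer t.

p = 39 + 28t, q = -18 - 13t for integer t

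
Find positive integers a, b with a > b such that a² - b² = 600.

Factor: a² - b² = (a+b)(a-b) = 600.
We need two factors of 600 with the same parity.
Use a+b = 300 and a-b = 2 (product 300·2 = 600).
Adding: 2a = 302, so a = 151.
Subtracting: 2b = 298, so b = 149.
Check: 151² - 149² = 22801 - 22201 = 600 ✓

a = 151, b = 149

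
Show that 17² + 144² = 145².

Compute a² + b² = 17² + 144² = 289 + 20736 = 21025
Compute c² = 145² = 21025
Since 21025 = 21025, confirmed.

Yes, it is a Pythagorean triple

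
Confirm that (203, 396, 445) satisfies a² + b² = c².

Compute a² + b² = 203² + 396² = 41209 + 156816 = 198025
Compute c² = 445² = 198025
Since 198025 = 198025, confirmed.

Yes, it is a Pythagorean triple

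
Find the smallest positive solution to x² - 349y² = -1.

We need x² = 349y² - 1. Try successive y:
y = 1: x² = 349·1² - 1 = 348, not a perfect square
y = 2: x² = 349·2² - 1 = 1395, not a perfect square
y = 3: x² = 349·3² - 1 = 3140, not a perfect square
...
y = 493: x² = 349·493² - 1 = 84824100 = 9210² ✓
Check: 9210² - 349·493² = 84824100 - 84824101 = -1 ✓

x = 9210, y = 493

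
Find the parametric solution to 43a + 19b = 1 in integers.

Step 1: Compute gcd(43, 19) = 1.
Since 1 divides 1, solutions exist.

Step 2: Find a particular solution using extended Euclidean algorithm.
We get a₀ = 4, b₀ = -9.
Check: 43*4 + 19*-9 = 1 = 1 ✓

Step 3: Write the general solution.
a = 4 + (19/1)t = 4 + 19t
b = -9 - (43/1)t = -9 - 43t
for any integer t.

a = 4 + 19t, b = -9 - 43t for integer t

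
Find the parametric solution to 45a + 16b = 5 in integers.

Step 1: Compute gcd(45, 16) = 1.
Since 1 divides 5, solutions exist.

Step 2: Find a particular solution using extended Euclidean algorithm.
We get a₀ = 25, b₀ = -70.
Check: 45*25 + 16*-70 = 5 = 5 ✓

Step 3: Write the general solution.
a = 25 + (16/1)t = 25 + 16t
b = -70 - (45/1)t = -70 - 45t
for any integer t.

a = 25 + 16t, b = -70 - 45t for integer t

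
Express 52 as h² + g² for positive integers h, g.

We need to find integers h, g > 0 such that h² + g² = 52.
Trying h = 4: g² = 52 - 4² = 52 - 16 = 36
g = 6
Check: 4² + 6² = 16 + 36 = 52 ✓

52 = 4² + 6²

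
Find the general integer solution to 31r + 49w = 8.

Step 1: Compute gcd(31, 49) = 1.
Since 1 divides 8, solutions exist.

Step 2: Find a particular solution using extended Euclidean algorithm.
We get r₀ = 152, w₀ = -96.
Check: 31*152 + 49*-96 = 8 = 8 ✓

Step 3: Write the general solution.
r = 152 + (49/1)t = 152 + 49t
w = -96 - (31/1)t = -96 - 31t
for any integer t.

r = 152 + 49t, w = -96 - 31t for integer t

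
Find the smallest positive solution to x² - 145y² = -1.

We need x² = 145y² - 1. Try successive y:
y = 1: x² = 145·1² - 1 = 144 = 12² ✓
Check: 12² - 145·1² = 144 - 145 = -1 ✓

x = 12, y = 1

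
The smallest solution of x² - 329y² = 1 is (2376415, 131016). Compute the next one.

Solutions to x² - Dy² = 1 are generated by powers of (x₀ + y₀√D).
The next solution satisfies x₁ + y₁√329 = (x₀ + y₀√329)², giving:
x₁ = x₀² + 329y₀² = 2376415² + 329·131016² = 5647348252225 + 5647348252224 = 11294696504449
y₁ = 2x₀y₀ = 2·2376415·131016 = 622696775280

Verify: 11294696504449² - 329·622696775280² = 127570169127612459476793601 - 127570169127612459476793600 = 1 ✓

x = 11294696504449, y = 622696775280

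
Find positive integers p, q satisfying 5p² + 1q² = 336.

Try small values of p and check whether (336 - 5p²)/1 is a perfect square.
p = 8: 5·8² = 320, so 1q² = 336 - 320 = 16, giving q² = 16, q = 4.
Check: 5·8² + 1·4² = 320 + 16 = 336 ✓

p = 8, q = 4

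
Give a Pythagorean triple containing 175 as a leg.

We need the other leg and hypotenuse such that 175² + x² = c².
Take x = 288, c = 337: 175² + 288² = 30625 + 82944 = 113569 = 337² ✓
Triple: (175, 288, 337)

(175, 288, 337)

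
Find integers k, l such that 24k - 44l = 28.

Step 1: Check solvability.
gcd(24, 44) = 4
Since 4 divides 28, solutions exist.

Step 2: Apply extended Euclidean algorithm to find gcd.
We find integers such that 24*x0 + 44*y0 = 4

Step 3: Scale the particular solution.
Multiply by 28/4 = 7:
k = 14, l = 7

Step 4: Verify.
24*(14) - 44*(7) = 28 = 28 ✓

k = 14, l = 7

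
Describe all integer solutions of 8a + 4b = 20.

Step 1: Compute gcd(8, 4) = 4.
Since 4 divides 20, solutions exist.

Step 2: Find a particular solution using extended Euclidean algorithm.
We get a₀ = 0, b₀ = 5.
Check: 8*0 + 4*5 = 20 = 20 ✓

Step 3: Write the general solution.
a = 0 + (4/4)t = 0 + 1t
b = 5 - (8/4)t = 5 - 2t
for any integer t.

a = 0 + 1t, b = 5 - 2t for integer t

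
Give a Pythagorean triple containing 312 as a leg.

We need the other leg and hypotenuse such that 312² + x² = c².
Take x = 25, c = 313: 312² + 25² = 97344 + 625 = 97969 = 313² ✓
Triple: (25, 312, 313)

(25, 312, 313)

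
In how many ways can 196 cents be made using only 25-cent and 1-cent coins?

We need non-negative integers (x, y) with 25x + 1y = 196.
For each x from 0 to 7, check if (196 - 25x) is a non-negative multiple of 1.
Solutions (x, y): (0,196), (1,171), (2,146), (3,121), ...
Count: 8

8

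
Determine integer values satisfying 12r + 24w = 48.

Step 1: Check solvability.
gcd(12, 24) = 12
Since 12 divides 48, solutions exist.

Step 2: Apply extended Euclidean algorithm to find gcd.
We find integers such that 12*x0 + 24*y0 = 12

Step 3: Scale the particular solution.
Multiply by 48/12 = 4:
r = 4, w = 0

Step 4: Verify.
12*(4) + 24*(0) = 48 = 48 ✓

r = 4, w = 0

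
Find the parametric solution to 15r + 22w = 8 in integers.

Step 1: Compute gcd(15, 22) = 1.
Since 1 divides 8, solutions exist.

Step 2: Find a particular solution using extended Euclidean algorithm.
We get r₀ = 24, w₀ = -16.
Check: 15*24 + 22*-16 = 8 = 8 ✓

Step 3: Write the general solution.
r = 24 + (22/1)t = 24 + 22t
w = -16 - (15/1)t = -16 - 15t
for any integer t.

r = 24 + 22t, w = -16 - 15t for integer t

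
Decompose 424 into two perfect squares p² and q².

We need to find integers p, q > 0 such that p² + q² = 424.
Trying p = 10: q² = 424 - 10² = 424 - 100 = 324
q = 18
Check: 10² + 18² = 100 + 324 = 424 ✓

424 = 10² + 18²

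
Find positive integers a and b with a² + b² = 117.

We need to find integers a, b > 0 such that a² + b² = 117.
Trying a = 6: b² = 117 - 6² = 117 - 36 = 81
b = 9
Check: 6² + 9² = 36 + 81 = 117 ✓

117 = 6² + 9²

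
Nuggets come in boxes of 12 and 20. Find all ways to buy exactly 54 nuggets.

We need non-negative integers (x, y) with 12x + 20y = 54.
For each x in 0..4, check if 54 - 12x is a non-negative multiple of 20.
No x yields an integer y ≥ 0.

No solution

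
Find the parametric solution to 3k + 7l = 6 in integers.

Step 1: Compute gcd(3, 7) = 1.
Since 1 divides 6, solutions exist.

Step 2: Find a particular solution using extended Euclidean algorithm.
We get k₀ = -12, l₀ = 6.
Check: 3*-12 + 7*6 = 6 = 6 ✓

Step 3: Write the general solution.
k = -12 + (7/1)t = -12 + 7t
l = 6 - (3/1)t = 6 - 3t
for any integer t.

k = -12 + 7t, l = 6 - 3t for integer t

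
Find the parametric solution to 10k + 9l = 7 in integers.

Step 1: Compute gcd(10, 9) = 1.
Since 1 divides 7, solutions exist.

Step 2: Find a particular solution using extended Euclidean algorithm.
We get k₀ = 7, l₀ = -7.
Check: 10*7 + 9*-7 = 7 = 7 ✓

Step 3: Write the general solution.
k = 7 + (9/1)t = 7 + 9t
l = -7 - (10/1)t = -7 - 10t
for any integer t.

k = 7 + 9t, l = -7 - 10t for integer t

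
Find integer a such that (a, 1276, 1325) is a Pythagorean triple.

a² = c² - b² = 1325² - 1276² = 1755625 - 1628176 = 127449
a = sqrt(127449) = 357

357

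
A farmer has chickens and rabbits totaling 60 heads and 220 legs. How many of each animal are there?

Let c = chickens, r = rabbits.
Heads: c + r = 60
Legs: 2c + 4r = 220
From the first equation, c = 60 - r. Substitute:
2(60 - r) + 4r = 220
120 + 2r = 220
r = (220 - 120)/2 = 50
c = 60 - 50 = 10

Chickens: 10, Rabbits: 50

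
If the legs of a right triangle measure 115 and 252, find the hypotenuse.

c² = a² + b² = 115² + 252² = 13225 + 63504 = 76729
c = 277

277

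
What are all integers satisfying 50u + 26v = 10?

Step 1: Compute gcd(50, 26) = 2.
Since 2 divides 10, solutions exist.

Step 2: Find a particular solution using extended Euclidean algorithm.
We get u₀ = -5, v₀ = 10.
Check: 50*-5 + 26*10 = 10 = 10 ✓

Step 3: Write the general solution.
u = -5 + (26/2)t = -5 + 13t
v = 10 - (50/2)t = 10 - 25t
for any integer t.

u = -5 + 13t, v = 10 - 25t for integer t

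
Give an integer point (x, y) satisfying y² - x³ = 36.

Try small integer x values and check whether x³ + 36 is a perfect square.
x = 0: x³ + 36 = 0³ + 36 = 0 + 36 = 36
Is 36 a perfect square? 6² = 36 ✓
So (x, y) = (0, -6) is a solution.

x = 0, y = -6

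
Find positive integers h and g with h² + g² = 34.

We need to find integers h, g > 0 such that h² + g² = 34.
Trying h = 3: g² = 34 - 3² = 34 - 9 = 25
g = 5
Check: 3² + 5² = 9 + 25 = 34 ✓

34 = 3² + 5²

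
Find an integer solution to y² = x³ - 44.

Try small integer x values and check whether x³ - 44 is a perfect square.
x = 5: x³ - 44 = 5³ - 44 = 125 - 44 = 81
Is 81 a perfect square? 9² = 81 ✓
So (x, y) = (5, -9) is a solution.

x = 5, y = -9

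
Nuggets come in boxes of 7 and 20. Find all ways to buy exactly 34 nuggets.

We need non-negative integers (x, y) with 7x + 20y = 34.
For each x in 0..4, check if 34 - 7x is a non-negative multiple of 20.
x = 2: 20y = 20, y = 1 ✓

(2 boxes of 7, 1 boxes of 20)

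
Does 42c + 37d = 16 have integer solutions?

Step 1: Compute gcd(42, 37).
gcd(42, 37) = 1

Step 2: Check divisibility.
Does 1 divide 16? 16 = 1 x 16, so yes.

By the theorem on linear Diophantine equations, 42c + 37d = 16 has integer solutions if and only if gcd(42, 37) divides 16. Since 1 | 16, solutions exist.

Yes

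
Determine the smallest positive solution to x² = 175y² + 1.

We seek the smallest positive integers (x, y) with x² - 175y² = 1, i.e., x² = 175y² + 1.
Try successive y values:
y = 1: x² = 175·1² + 1 = 176, not a perfect square
y = 2: x² = 175·2² + 1 = 701, not a perfect square
y = 3: x² = 175·3² + 1 = 1576, not a perfect square
... continuing the search (or via continued fractions) ...
y = 153: x² = 175·153² + 1 = 4096576, x = 2024 ✓

Verify: 2024² - 175·153² = 4096576 - 4096575 = 1 ✓

x = 2024, y = 153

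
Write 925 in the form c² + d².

We need to find integers c, d > 0 such that c² + d² = 925.
Trying c = 5: d² = 925 - 5² = 925 - 25 = 900
d = 30
Check: 5² + 30² = 25 + 900 = 925 ✓

925 = 5² + 30²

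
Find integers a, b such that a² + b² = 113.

We need to find integers a, b > 0 such that a² + b² = 113.
Trying a = 7: b² = 113 - 7² = 113 - 49 = 64
b = 8
Check: 7² + 8² = 49 + 64 = 113 ✓

113 = 7² + 8²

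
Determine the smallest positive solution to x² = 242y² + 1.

We seek the smallest positive integers (x, y) with x² - 242y² = 1, i.e., x² = 242y² + 1.
Try successive y values:
y = 1: x² = 242·1² + 1 = 243, not a perfect square
y = 2: x² = 242·2² + 1 = 969, not a perfect square
y = 3: x² = 242·3² + 1 = 2179, not a perfect square
... continuing the search (or via continued fractions) ...
y = 1260: x² = 242·1260² + 1 = 384199201, x = 19601 ✓

Verify: 19601² - 242·1260² = 384199201 - 384199200 = 1 ✓

x = 19601, y = 1260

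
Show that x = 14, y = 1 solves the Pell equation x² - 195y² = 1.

Compute x² = 14² = 196
Compute 195y² = 195·1² = 195·1 = 195
x² - 195y² = 196 - 195 = 1
Since this equals 1, (14, 1) is a solution.

Yes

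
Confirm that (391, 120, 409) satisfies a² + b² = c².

Compute a² + b² = 391² + 120² = 152881 + 14400 = 167281
Compute c² = 409² = 167281
Since 167281 = 167281, confirmed.

Yes, it is a Pythagorean triple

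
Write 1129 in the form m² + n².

We need to find integers m, n > 0 such that m² + n² = 1129.
Trying m = 20: n² = 1129 - 20² = 1129 - 400 = 729
n = 27
Check: 20² + 27² = 400 + 729 = 1129 ✓

1129 = 20² + 27²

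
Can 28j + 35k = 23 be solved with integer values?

Step 1: Compute gcd(28, 35).
gcd(28, 35) = 7

Step 2: Check divisibility.
Does 7 divide 23? 23 = 7 x 3 + 2, so no.

By the theorem on linear Diophantine equations, 28j + 35k = 23 has integer solutions if and only if gcd(28, 35) divides 23. Since 7 does not divide 23, no solutions exist.

No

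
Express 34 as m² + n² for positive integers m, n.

We need to find integers m, n > 0 such that m² + n² = 34.
Trying m = 3: n² = 34 - 3² = 34 - 9 = 25
n = 5
Check: 3² + 5² = 9 + 25 = 34 ✓

34 = 3² + 5²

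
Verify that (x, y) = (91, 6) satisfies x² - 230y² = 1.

Compute x² = 91² = 8281
Compute 230y² = 230·6² = 230·36 = 8280
x² - 230y² = 8281 - 8280 = 1
Since this equals 1, (91, 6) is a solution.

Yes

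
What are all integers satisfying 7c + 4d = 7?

Step 1: Compute gcd(7, 4) = 1.
Since 1 divides 7, solutions exist.

Step 2: Find a particular solution using extended Euclidean algorithm.
We get c₀ = -7, d₀ = 14.
Check: 7*-7 + 4*14 = 7 = 7 ✓

Step 3: Write the general solution.
c = -7 + (4/1)t = -7 + 4t
d = 14 - (7/1)t = 14 - 7t
for any integer t.

c = -7 + 4t, d = 14 - 7t for integer t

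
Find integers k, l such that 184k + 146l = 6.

Step 1: Check solvability.
gcd(184, 146) = 2
Since 2 divides 6, solutions exist.

Step 2: Apply extended Euclidean algorithm to find gcd.
We find integers such that 184*x0 + 146*y0 = 2

Step 3: Scale the particular solution.
Multiply by 6/2 = 3:
k = -69, l = 87

Step 4: Verify.
184*(-69) + 146*(87) = 6 = 6 ✓

k = -69, l = 87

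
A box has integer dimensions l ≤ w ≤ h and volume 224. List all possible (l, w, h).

Iterate l from 1 to ⌊224^(1/3)⌋. For each l dividing 224, iterate w ≥ l with w dividing 224/l, and set h = 224/(l·w).
Triples found (12): (1×1×224), (1×2×112), (1×4×56), (1×7×32), (1×8×28), (1×14×16), (2×2×56), (2×4×28), (2×7×16), (2×8×14), (4×4×14), (4×7×8)

(1×1×224), (1×2×112), (1×4×56), (1×7×32), (1×8×28), (1×14×16), (2×2×56), (2×4×28), (2×7×16), (2×8×14), (4×4×14), (4×7×8)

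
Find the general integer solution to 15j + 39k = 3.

Step 1: Compute gcd(15, 39) = 3.
Since 3 divides 3, solutions exist.

Step 2: Find a particular solution using extended Euclidean algorithm.
We get j₀ = -5, k₀ = 2.
Check: 15*-5 + 39*2 = 3 = 3 ✓

Step 3: Write the general solution.
j = -5 + (39/3)t = -5 + 13t
k = 2 - (15/3)t = 2 - 5t
for any integer t.

j = -5 + 13t, k = 2 - 5t for integer t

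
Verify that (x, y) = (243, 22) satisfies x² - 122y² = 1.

Compute x² = 243² = 59049
Compute 122y² = 122·22² = 122·484 = 59048
x² - 122y² = 59049 - 59048 = 1
Since this equals 1, (243, 22) is a solution.

Yes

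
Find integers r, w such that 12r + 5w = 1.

Step 1: Check solvability.
gcd(12, 5) = 1
Since 1 divides 1, solutions exist.

Step 2: Apply extended Euclidean algorithm to find gcd.
We find integers such that 12*x0 + 5*y0 = 1

Step 3: Scale the particular solution.
Multiply by 1/1 = 1:
r = -2, w = 5

Step 4: Verify.
12*(-2) + 5*(5) = 1 = 1 ✓

r = -2, w = 5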